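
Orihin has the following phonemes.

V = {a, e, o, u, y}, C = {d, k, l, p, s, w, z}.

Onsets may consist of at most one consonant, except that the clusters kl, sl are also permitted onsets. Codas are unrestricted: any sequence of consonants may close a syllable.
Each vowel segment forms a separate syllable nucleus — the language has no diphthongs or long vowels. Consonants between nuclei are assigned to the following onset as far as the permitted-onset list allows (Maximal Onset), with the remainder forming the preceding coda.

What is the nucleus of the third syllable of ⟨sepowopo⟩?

Vowels present: e, o, o, o; each is a nucleus, giving 4 syllables.
The third nucleus (vowel 3 from the left) is /o/.

o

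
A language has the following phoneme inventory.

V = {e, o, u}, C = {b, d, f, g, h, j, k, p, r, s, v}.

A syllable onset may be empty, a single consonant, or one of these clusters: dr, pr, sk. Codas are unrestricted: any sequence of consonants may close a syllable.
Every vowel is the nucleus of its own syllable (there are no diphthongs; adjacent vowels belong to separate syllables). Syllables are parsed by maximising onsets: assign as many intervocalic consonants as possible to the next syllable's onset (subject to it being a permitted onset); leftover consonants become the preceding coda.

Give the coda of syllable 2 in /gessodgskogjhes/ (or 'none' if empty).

dg

The vowels are e, o, o, e — 4 nuclei, so 4 syllables.
σ1/σ2 boundary: /ss/ — longest licit onset from the right is /s/, leaving /s/ as coda.
σ2/σ3 boundary: cluster /dgsk/ — the longest permitted-onset suffix is /sk/; onset = /sk/, preceding coda = /dg/.
σ3/σ4 boundary: /gjh/ splits as /gj/ + /h/ (/h/ is the longest suffix that is a licit onset).
Result: ges.sodg.skogj.hes.
Syllable 2 is /sodg/: onset /s/, nucleus /o/, coda /dg/.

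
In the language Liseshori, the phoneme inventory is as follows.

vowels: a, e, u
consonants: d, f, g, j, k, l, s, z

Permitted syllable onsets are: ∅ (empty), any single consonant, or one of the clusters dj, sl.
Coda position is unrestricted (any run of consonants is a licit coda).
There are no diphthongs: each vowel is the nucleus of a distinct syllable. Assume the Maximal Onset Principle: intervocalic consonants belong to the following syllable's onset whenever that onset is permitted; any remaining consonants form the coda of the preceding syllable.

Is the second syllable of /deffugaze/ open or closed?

open

The vowels are e, u, a, e — 4 nuclei, so 4 syllables.
/e…u/ gap (V1→V2): /ff/; trying suffixes from longest down, /f/ is the first permitted one, so coda /f/ | onset /f/.
/u…a/ gap (V2→V3): /g/ is a single consonant, so it becomes the next onset.
/a…e/ gap (V3→V4): /z/ → onset of the next syllable (single consonants are always licit onsets).
Result: def.fu.ga.ze.
Syllable 2 is /fu/; it ends in its nucleus with no coda, so it is open.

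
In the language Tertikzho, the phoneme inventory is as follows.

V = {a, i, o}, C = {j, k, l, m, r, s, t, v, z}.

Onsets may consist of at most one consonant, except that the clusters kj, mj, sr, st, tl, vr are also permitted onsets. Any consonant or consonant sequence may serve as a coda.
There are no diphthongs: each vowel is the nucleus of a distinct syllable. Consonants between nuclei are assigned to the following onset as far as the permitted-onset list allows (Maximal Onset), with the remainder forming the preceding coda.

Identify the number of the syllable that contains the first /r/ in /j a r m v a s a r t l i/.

Vowels present: a, a, a, i; each is a nucleus, giving 4 syllables.
V1 /a/ – V2 /a/: cluster /rmv/ — the longest permitted-onset suffix is /v/; onset = /v/, preceding coda = /rm/.
V2 /a/ – V3 /a/: /s/ → onset of the next syllable (single consonants are always licit onsets).
V3 /a/ – V4 /i/: cluster /rtl/ — the longest permitted-onset suffix is /tl/; onset = /tl/, preceding coda = /r/.
Syllabification: jarm.va.sar.tli.
The first /r/ is in the coda of syllable 1 (/jarm/).

1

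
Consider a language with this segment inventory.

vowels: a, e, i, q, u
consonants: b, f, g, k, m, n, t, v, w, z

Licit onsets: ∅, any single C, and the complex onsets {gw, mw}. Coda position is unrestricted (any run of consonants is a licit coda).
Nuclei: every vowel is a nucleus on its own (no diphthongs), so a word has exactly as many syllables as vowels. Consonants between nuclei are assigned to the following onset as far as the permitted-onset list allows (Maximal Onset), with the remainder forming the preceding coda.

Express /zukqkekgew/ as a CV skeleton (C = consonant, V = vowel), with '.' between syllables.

Nuclei (vowels): u, q, e, e → 4 syllables.
/u…q/ gap (V1→V2): /k/ is a single consonant, so it becomes the next onset.
/q…e/ gap (V2→V3): /k/ → onset of the next syllable (single consonants are always licit onsets).
/e…e/ gap (V3→V4): /kg/ — longest licit onset from the right is /g/, leaving /k/ as coda.
So the parse is zu.kq.kek.gew.
Mapping each syllable to C/V: /zu/ → CV, /kq/ → CV, /kek/ → CVC, /gew/ → CVC.

CV.CV.CVC.CVC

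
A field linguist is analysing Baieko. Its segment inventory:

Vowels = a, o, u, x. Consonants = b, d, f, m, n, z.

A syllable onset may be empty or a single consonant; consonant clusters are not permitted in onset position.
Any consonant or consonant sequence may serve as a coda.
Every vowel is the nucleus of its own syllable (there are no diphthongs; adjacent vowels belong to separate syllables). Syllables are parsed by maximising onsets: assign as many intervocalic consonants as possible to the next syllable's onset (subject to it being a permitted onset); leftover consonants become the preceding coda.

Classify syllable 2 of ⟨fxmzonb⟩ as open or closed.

The vowels are x, o — 2 nuclei, so 2 syllables.
Between /x/ (V1) and /o/ (V2): /mz/; trying suffixes from longest down, /z/ is the first permitted one, so coda /m/ | onset /z/.
Putting it together: fxm.zonb.
Syllable 2 is /zonb/ with coda /nb/, so it is closed.

closed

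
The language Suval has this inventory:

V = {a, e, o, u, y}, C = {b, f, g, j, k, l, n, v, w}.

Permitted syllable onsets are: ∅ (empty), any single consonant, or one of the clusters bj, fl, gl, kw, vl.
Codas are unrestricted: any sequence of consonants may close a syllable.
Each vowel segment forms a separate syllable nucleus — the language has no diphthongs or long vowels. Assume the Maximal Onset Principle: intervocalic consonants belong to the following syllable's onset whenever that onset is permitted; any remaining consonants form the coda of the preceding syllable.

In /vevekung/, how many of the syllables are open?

Vowels present: e, e, u; each is a nucleus, giving 3 syllables.
V1 /e/ – V2 /e/: /v/ → onset of the next syllable (single consonants are always licit onsets).
V2 /e/ – V3 /u/: /k/ → onset of the next syllable (single consonants are always licit onsets).
So the parse is ve.ve.kung.
Classifying each syllable: /ve/ (open), /ve/ (open), /kung/ (closed).
Open syllables: 2.

2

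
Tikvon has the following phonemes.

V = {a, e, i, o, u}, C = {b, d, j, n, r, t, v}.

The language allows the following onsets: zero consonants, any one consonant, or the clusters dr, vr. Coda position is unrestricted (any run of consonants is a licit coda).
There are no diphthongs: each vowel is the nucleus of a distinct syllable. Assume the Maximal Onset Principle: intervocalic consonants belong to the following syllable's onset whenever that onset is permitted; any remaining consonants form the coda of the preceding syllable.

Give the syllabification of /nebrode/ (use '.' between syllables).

neb.ro.de

The vowels are e, o, e — 3 nuclei, so 3 syllables.
Between /e/ (V1) and /o/ (V2): /br/; trying suffixes from longest down, /r/ is the first permitted one, so coda /b/ | onset /r/.
Between /o/ (V2) and /e/ (V3): /d/ is a single consonant, so it becomes the next onset.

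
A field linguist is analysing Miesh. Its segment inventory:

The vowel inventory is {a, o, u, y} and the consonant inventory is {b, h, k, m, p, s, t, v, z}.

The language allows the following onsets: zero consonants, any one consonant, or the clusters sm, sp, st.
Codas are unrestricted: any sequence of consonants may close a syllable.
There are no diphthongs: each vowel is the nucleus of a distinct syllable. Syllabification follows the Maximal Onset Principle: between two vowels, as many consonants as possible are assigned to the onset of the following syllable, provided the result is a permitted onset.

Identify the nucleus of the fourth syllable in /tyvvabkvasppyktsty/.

y

The vowels are y, a, a, y, y — 5 nuclei, so 5 syllables.
The fourth nucleus (vowel 4 from the left) is /y/.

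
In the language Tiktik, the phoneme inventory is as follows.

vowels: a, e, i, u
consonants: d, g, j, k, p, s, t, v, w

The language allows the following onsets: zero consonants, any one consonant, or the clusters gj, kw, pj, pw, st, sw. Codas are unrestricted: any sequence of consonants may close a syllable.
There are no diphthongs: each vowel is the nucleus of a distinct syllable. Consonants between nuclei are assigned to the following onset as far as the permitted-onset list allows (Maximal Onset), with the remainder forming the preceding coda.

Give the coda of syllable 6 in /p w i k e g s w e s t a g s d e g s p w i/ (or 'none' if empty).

none

The vowels are i, e, e, a, e, i — 6 nuclei, so 6 syllables.
V1 /i/ – V2 /e/: /k/ → onset of the next syllable (single consonants are always licit onsets).
V2 /e/ – V3 /e/: /gsw/ — longest licit onset from the right is /sw/, leaving /g/ as coda.
V3 /e/ – V4 /a/: /st/ — entire cluster is a permitted onset → onset /st/, coda ∅.
V4 /a/ – V5 /e/: /gsd/ splits as /gs/ + /d/ (/d/ is the longest suffix that is a licit onset).
V5 /e/ – V6 /i/: cluster /gspw/ — the longest permitted-onset suffix is /pw/; onset = /pw/, preceding coda = /gs/.
So the parse is pwi.keg.swe.stags.degs.pwi.
Syllable 6 is /pwi/: onset /pw/, nucleus /i/, coda ∅.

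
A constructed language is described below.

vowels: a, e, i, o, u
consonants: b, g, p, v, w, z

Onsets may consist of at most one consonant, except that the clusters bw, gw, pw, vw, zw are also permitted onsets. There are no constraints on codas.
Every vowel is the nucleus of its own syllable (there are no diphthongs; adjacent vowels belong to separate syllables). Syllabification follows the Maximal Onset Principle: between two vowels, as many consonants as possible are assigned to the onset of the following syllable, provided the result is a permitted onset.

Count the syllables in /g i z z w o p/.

2

The vowels are i, o — 2 nuclei, so 2 syllables.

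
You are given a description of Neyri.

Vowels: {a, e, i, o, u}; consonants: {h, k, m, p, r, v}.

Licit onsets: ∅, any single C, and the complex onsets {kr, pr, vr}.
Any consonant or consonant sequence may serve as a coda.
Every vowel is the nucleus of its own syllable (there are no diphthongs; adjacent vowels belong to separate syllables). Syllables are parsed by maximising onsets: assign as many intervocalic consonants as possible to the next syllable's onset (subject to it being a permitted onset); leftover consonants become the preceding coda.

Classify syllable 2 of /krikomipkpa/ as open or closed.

Vowels present: i, o, i, a; each is a nucleus, giving 4 syllables.
/i…o/ gap (V1→V2): /k/ is a single consonant, so it becomes the next onset.
/o…i/ gap (V2→V3): /m/ is a single consonant, so it becomes the next onset.
/i…a/ gap (V3→V4): /pkp/; trying suffixes from longest down, /p/ is the first permitted one, so coda /pk/ | onset /p/.
Result: kri.ko.mipk.pa.
Syllable 2 is /ko/; it ends in its nucleus with no coda, so it is open.

open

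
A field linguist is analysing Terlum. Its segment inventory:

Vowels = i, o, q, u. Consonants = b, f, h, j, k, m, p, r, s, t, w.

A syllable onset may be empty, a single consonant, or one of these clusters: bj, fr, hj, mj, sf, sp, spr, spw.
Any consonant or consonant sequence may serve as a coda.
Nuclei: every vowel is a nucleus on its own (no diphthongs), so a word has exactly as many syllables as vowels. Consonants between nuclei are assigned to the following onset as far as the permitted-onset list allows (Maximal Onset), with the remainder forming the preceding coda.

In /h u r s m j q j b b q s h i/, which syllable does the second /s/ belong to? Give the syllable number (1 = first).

3

Vowels present: u, q, q, i; each is a nucleus, giving 4 syllables.
σ1/σ2 boundary: /rsmj/ — longest licit onset from the right is /mj/, leaving /rs/ as coda.
σ2/σ3 boundary: cluster /jbb/ — the longest permitted-onset suffix is /b/; onset = /b/, preceding coda = /jb/.
σ3/σ4 boundary: /sh/; trying suffixes from longest down, /h/ is the first permitted one, so coda /s/ | onset /h/.
Result: hurs.mjqjb.bqs.hi.
The second /s/ is in the coda of syllable 3 (/bqs/).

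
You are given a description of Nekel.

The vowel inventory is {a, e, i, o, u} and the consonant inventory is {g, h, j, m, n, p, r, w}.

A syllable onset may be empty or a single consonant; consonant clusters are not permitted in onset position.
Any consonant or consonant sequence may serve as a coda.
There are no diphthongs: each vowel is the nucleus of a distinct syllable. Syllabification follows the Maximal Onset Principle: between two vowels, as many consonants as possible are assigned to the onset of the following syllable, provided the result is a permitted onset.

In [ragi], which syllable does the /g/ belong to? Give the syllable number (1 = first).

2

Nuclei (vowels): a, i → 2 syllables.
Between /a/ (V1) and /i/ (V2): just /g/ — single C goes to the following onset.
Result: ra.gi.
The /g/ is in the onset of syllable 2 (/gi/).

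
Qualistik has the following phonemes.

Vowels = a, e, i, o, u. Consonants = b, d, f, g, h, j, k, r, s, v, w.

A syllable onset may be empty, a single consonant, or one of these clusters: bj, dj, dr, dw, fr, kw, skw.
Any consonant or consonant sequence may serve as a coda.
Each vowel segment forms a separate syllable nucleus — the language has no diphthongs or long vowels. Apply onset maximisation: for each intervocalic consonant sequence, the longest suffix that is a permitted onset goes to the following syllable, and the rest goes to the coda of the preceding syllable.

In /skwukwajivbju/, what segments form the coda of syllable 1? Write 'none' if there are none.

none

Vowels present: u, a, i, u; each is a nucleus, giving 4 syllables.
V1 /u/ – V2 /a/: /kw/ is a licit onset in full, so it all attaches to the next syllable.
V2 /a/ – V3 /i/: just /j/ — single C goes to the following onset.
V3 /i/ – V4 /u/: /vbj/; trying suffixes from longest down, /bj/ is the first permitted one, so coda /v/ | onset /bj/.
Syllabification: skwu.kwa.jiv.bju.
Syllable 1 is /skwu/: onset /skw/, nucleus /u/, coda ∅.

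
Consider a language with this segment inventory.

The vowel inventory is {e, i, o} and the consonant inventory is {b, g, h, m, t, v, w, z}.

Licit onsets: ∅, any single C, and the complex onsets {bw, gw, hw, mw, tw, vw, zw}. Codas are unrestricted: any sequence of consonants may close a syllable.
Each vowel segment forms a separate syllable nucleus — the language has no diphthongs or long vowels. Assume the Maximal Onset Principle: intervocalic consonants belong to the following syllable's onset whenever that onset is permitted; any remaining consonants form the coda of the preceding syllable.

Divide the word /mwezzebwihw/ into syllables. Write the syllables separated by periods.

Vowels present: e, e, i; each is a nucleus, giving 3 syllables.
/e…e/ gap (V1→V2): /zz/ — longest licit onset from the right is /z/, leaving /z/ as coda.
/e…i/ gap (V2→V3): /bw/ is a licit onset in full, so it all attaches to the next syllable.

mwez.ze.bwihw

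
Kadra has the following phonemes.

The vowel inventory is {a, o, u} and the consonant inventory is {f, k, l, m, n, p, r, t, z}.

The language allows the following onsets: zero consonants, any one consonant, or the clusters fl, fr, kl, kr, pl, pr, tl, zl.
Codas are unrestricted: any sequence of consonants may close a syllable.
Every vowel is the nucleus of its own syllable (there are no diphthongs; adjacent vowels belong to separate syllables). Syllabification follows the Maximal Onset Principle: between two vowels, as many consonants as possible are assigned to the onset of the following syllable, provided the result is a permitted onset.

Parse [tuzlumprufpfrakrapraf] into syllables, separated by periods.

Vowels present: u, u, u, a, a, a; each is a nucleus, giving 6 syllables.
σ1/σ2 boundary: cluster /zl/ — /zl/ is itself a permitted onset, so the whole cluster goes right; preceding coda = ∅.
σ2/σ3 boundary: /mpr/ — longest licit onset from the right is /pr/, leaving /m/ as coda.
σ3/σ4 boundary: cluster /fpfr/ — the longest permitted-onset suffix is /fr/; onset = /fr/, preceding coda = /fp/.
σ4/σ5 boundary: /kr/ is a licit onset in full, so it all attaches to the next syllable.
σ5/σ6 boundary: /pr/ — entire cluster is a permitted onset → onset /pr/, coda ∅.

tu.zlum.prufp.fra.kra.praf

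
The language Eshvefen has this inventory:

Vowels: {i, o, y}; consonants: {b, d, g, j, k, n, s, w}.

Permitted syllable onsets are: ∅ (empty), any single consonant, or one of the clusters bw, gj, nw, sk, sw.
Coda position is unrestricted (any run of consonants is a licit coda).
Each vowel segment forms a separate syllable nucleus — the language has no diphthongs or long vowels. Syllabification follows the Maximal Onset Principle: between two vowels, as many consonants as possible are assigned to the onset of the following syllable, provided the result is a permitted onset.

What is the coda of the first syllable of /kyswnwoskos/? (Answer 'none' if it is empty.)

The vowels are y, o, o — 3 nuclei, so 3 syllables.
Between /y/ (V1) and /o/ (V2): /swnw/; trying suffixes from longest down, /nw/ is the first permitted one, so coda /sw/ | onset /nw/.
Between /o/ (V2) and /o/ (V3): /sk/ is a licit onset in full, so it all attaches to the next syllable.
Result: kysw.nwo.skos.
Syllable 1 is /kysw/: onset /k/, nucleus /y/, coda /sw/.

sw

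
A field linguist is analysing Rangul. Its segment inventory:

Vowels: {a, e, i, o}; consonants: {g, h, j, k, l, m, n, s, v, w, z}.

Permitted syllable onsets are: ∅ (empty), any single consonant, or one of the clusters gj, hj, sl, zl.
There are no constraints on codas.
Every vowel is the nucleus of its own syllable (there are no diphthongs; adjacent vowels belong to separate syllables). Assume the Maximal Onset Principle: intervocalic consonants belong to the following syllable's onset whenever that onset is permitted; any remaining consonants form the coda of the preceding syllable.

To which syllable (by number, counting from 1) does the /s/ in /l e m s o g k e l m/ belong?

2

Nuclei (vowels): e, o, e → 3 syllables.
Between /e/ (V1) and /o/ (V2): /ms/ splits as /m/ + /s/ (/s/ is the longest suffix that is a licit onset).
Between /o/ (V2) and /e/ (V3): cluster /gk/ — the longest permitted-onset suffix is /k/; onset = /k/, preceding coda = /g/.
Result: lem.sog.kelm.
The /s/ is in the onset of syllable 2 (/sog/).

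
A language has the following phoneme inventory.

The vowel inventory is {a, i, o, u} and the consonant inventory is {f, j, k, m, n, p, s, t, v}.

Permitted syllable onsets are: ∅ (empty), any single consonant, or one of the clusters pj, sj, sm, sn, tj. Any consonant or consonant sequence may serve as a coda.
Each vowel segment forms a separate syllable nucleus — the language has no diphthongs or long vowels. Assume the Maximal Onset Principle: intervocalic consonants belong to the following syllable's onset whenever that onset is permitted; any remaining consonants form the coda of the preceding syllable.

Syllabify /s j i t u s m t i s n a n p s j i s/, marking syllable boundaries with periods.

sji.tusm.ti.snanp.sjis

Vowels present: i, u, i, a, i; each is a nucleus, giving 5 syllables.
/i…u/ gap (V1→V2): just /t/ — single C goes to the following onset.
/u…i/ gap (V2→V3): cluster /smt/ — the longest permitted-onset suffix is /t/; onset = /t/, preceding coda = /sm/.
/i…a/ gap (V3→V4): cluster /sn/ — /sn/ is itself a permitted onset, so the whole cluster goes right; preceding coda = ∅.
/a…i/ gap (V4→V5): cluster /npsj/ — the longest permitted-onset suffix is /sj/; onset = /sj/, preceding coda = /np/.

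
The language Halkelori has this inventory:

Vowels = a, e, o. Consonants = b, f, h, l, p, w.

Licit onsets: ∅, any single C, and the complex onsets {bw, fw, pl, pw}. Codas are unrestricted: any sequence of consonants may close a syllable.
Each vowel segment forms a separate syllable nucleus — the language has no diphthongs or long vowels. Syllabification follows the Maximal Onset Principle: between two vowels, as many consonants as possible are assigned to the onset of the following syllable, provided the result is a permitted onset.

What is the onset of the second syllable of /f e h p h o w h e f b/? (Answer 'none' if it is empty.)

The vowels are e, o, e — 3 nuclei, so 3 syllables.
σ1/σ2 boundary: cluster /hph/ — the longest permitted-onset suffix is /h/; onset = /h/, preceding coda = /hp/.
σ2/σ3 boundary: /wh/; trying suffixes from longest down, /h/ is the first permitted one, so coda /w/ | onset /h/.
Syllabification: fehp.how.hefb.
Syllable 2 is /how/: onset /h/, nucleus /o/, coda /w/.

h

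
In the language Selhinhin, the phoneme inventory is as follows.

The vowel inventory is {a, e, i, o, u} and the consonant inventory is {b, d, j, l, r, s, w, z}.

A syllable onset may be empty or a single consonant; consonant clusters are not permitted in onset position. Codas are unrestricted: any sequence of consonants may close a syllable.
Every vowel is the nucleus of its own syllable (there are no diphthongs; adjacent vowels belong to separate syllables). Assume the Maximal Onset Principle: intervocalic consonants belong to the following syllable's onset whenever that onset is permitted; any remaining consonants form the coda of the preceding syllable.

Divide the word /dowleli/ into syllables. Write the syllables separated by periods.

Vowels present: o, e, i; each is a nucleus, giving 3 syllables.
σ1/σ2 boundary: /wl/; trying suffixes from longest down, /l/ is the first permitted one, so coda /w/ | onset /l/.
σ2/σ3 boundary: just /l/ — single C goes to the following onset.

dow.le.li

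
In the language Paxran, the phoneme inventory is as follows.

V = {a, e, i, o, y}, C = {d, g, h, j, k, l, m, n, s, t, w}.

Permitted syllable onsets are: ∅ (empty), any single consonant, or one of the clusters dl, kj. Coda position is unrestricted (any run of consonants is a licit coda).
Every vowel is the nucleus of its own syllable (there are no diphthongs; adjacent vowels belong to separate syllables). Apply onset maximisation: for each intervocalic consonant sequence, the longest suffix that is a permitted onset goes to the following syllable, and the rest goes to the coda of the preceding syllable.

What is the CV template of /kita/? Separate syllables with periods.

Nuclei (vowels): i, a → 2 syllables.
σ1/σ2 boundary: /t/ → onset of the next syllable (single consonants are always licit onsets).
Putting it together: ki.ta.
Mapping each syllable to C/V: /ki/ → CV, /ta/ → CV.

CV.CV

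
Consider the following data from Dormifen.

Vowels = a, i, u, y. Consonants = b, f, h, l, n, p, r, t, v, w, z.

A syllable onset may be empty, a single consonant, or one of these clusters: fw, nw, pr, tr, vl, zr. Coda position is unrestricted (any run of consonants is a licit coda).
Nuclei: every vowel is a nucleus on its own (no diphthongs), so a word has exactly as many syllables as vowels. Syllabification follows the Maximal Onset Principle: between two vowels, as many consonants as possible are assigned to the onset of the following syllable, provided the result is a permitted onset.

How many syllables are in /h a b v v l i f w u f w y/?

The vowels are a, i, u, y — 4 nuclei, so 4 syllables.

4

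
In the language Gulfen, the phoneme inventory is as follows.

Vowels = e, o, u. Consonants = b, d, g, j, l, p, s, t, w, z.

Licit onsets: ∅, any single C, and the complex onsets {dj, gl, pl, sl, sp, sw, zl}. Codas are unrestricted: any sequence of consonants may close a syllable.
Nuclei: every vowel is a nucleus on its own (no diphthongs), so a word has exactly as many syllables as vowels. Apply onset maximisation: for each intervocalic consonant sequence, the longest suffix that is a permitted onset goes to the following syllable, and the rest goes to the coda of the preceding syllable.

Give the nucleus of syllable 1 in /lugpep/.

u

The vowels are u, e — 2 nuclei, so 2 syllables.
The first nucleus (vowel 1 from the left) is /u/.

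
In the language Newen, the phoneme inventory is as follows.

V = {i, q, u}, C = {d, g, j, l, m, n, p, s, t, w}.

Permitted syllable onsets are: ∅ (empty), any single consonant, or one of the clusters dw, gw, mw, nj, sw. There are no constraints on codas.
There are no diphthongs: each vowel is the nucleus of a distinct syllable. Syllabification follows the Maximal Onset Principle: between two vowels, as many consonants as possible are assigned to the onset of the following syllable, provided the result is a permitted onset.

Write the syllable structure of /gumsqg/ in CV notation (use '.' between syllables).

CVC.CVC

The vowels are u, q — 2 nuclei, so 2 syllables.
σ1/σ2 boundary: /ms/ — longest licit onset from the right is /s/, leaving /m/ as coda.
So the parse is gum.sqg.
Mapping each syllable to C/V: /gum/ → CVC, /sqg/ → CVC.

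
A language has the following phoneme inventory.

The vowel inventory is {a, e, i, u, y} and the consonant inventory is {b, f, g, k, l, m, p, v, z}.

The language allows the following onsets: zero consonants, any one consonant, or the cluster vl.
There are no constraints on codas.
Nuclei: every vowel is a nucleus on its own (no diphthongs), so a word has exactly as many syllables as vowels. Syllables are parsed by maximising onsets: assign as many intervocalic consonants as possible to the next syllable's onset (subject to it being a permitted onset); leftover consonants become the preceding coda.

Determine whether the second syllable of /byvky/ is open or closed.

Nuclei (vowels): y, y → 2 syllables.
V1 /y/ – V2 /y/: /vk/ — longest licit onset from the right is /k/, leaving /v/ as coda.
So the parse is byv.ky.
Syllable 2 is /ky/; it ends in its nucleus with no coda, so it is open.

open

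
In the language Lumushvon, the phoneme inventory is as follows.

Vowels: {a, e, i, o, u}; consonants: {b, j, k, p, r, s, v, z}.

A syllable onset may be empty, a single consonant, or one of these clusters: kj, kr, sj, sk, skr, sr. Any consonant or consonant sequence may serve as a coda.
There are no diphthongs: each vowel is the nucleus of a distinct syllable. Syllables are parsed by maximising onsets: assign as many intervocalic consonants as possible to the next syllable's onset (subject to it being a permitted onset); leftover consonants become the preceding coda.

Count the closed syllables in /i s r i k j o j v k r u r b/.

2

The vowels are i, i, o, u — 4 nuclei, so 4 syllables.
V1 /i/ – V2 /i/: /sr/ is a licit onset in full, so it all attaches to the next syllable.
V2 /i/ – V3 /o/: cluster /kj/ — /kj/ is itself a permitted onset, so the whole cluster goes right; preceding coda = ∅.
V3 /o/ – V4 /u/: cluster /jvkr/ — the longest permitted-onset suffix is /kr/; onset = /kr/, preceding coda = /jv/.
So the parse is i.sri.kjojv.krurb.
Classifying each syllable: /i/ (open), /sri/ (open), /kjojv/ (closed), /krurb/ (closed).
Closed syllables: 2.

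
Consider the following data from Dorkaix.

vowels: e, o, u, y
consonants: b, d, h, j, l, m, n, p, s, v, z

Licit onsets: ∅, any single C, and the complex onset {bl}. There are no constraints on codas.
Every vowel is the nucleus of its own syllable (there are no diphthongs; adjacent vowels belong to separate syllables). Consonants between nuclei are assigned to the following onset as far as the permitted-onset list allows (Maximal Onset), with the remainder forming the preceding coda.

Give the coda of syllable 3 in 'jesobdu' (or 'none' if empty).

The vowels are e, o, u — 3 nuclei, so 3 syllables.
Between /e/ (V1) and /o/ (V2): just /s/ — single C goes to the following onset.
Between /o/ (V2) and /u/ (V3): /bd/; trying suffixes from longest down, /d/ is the first permitted one, so coda /b/ | onset /d/.
Putting it together: je.sob.du.
Syllable 3 is /du/: onset /d/, nucleus /u/, coda ∅.

none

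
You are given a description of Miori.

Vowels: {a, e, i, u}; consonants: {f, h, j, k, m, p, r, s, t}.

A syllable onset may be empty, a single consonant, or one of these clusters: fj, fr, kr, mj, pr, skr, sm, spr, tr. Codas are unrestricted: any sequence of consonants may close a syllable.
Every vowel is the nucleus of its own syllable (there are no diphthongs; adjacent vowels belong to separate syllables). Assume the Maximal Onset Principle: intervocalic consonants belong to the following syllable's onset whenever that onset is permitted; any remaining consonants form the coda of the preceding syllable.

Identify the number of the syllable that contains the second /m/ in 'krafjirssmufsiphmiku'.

5

Nuclei (vowels): a, i, u, i, i, u → 6 syllables.
V1 /a/ – V2 /i/: cluster /fj/ — /fj/ is itself a permitted onset, so the whole cluster goes right; preceding coda = ∅.
V2 /i/ – V3 /u/: cluster /rssm/ — the longest permitted-onset suffix is /sm/; onset = /sm/, preceding coda = /rs/.
V3 /u/ – V4 /i/: cluster /fs/ — the longest permitted-onset suffix is /s/; onset = /s/, preceding coda = /f/.
V4 /i/ – V5 /i/: cluster /phm/ — the longest permitted-onset suffix is /m/; onset = /m/, preceding coda = /ph/.
V5 /i/ – V6 /u/: /k/ is a single consonant, so it becomes the next onset.
So the parse is kra.fjirs.smuf.siph.mi.ku.
The second /m/ is in the onset of syllable 5 (/mi/).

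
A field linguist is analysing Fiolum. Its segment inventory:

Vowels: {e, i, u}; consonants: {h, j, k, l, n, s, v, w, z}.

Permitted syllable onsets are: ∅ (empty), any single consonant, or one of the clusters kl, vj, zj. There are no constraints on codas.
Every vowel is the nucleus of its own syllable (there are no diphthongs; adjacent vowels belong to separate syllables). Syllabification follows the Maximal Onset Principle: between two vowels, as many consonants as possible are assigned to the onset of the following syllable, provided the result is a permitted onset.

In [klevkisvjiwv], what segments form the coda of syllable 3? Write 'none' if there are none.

Nuclei (vowels): e, i, i → 3 syllables.
Between /e/ (V1) and /i/ (V2): /vk/; trying suffixes from longest down, /k/ is the first permitted one, so coda /v/ | onset /k/.
Between /i/ (V2) and /i/ (V3): /svj/ — longest licit onset from the right is /vj/, leaving /s/ as coda.
Result: klev.kis.vjiwv.
Syllable 3 is /vjiwv/: onset /vj/, nucleus /i/, coda /wv/.

wv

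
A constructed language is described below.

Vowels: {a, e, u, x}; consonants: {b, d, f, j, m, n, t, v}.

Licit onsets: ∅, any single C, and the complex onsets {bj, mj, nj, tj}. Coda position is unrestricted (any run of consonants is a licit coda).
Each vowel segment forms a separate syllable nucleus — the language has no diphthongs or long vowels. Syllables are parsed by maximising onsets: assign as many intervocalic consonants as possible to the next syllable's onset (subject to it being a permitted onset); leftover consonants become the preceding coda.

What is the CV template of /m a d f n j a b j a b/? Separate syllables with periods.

The vowels are a, a, a — 3 nuclei, so 3 syllables.
σ1/σ2 boundary: cluster /dfnj/ — the longest permitted-onset suffix is /nj/; onset = /nj/, preceding coda = /df/.
σ2/σ3 boundary: /bj/ is a licit onset in full, so it all attaches to the next syllable.
So the parse is madf.nja.bjab.
Mapping each syllable to C/V: /madf/ → CVCC, /nja/ → CCV, /bjab/ → CCVC.

CVCC.CCV.CCVC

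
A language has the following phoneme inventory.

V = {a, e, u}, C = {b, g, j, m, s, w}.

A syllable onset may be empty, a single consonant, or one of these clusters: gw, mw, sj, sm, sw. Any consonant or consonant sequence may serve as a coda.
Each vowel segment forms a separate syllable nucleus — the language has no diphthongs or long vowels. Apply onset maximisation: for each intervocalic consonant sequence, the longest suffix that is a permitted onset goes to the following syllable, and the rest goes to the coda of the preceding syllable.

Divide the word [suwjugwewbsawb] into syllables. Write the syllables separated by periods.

The vowels are u, u, e, a — 4 nuclei, so 4 syllables.
Between /u/ (V1) and /u/ (V2): /wj/ — longest licit onset from the right is /j/, leaving /w/ as coda.
Between /u/ (V2) and /e/ (V3): /gw/ — entire cluster is a permitted onset → onset /gw/, coda ∅.
Between /e/ (V3) and /a/ (V4): /wbs/ splits as /wb/ + /s/ (/s/ is the longest suffix that is a licit onset).

suw.ju.gwewb.sawb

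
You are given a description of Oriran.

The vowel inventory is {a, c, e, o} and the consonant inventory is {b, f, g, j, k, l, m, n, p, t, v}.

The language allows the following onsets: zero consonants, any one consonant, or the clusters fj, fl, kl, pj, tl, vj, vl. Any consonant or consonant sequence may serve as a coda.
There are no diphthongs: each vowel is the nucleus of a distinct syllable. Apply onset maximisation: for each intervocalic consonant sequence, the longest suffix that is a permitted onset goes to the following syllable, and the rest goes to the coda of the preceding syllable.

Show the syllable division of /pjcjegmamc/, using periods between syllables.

pjc.jeg.ma.mc

Nuclei (vowels): c, e, a, c → 4 syllables.
V1 /c/ – V2 /e/: just /j/ — single C goes to the following onset.
V2 /e/ – V3 /a/: /gm/; trying suffixes from longest down, /m/ is the first permitted one, so coda /g/ | onset /m/.
V3 /a/ – V4 /c/: /m/ is a single consonant, so it becomes the next onset.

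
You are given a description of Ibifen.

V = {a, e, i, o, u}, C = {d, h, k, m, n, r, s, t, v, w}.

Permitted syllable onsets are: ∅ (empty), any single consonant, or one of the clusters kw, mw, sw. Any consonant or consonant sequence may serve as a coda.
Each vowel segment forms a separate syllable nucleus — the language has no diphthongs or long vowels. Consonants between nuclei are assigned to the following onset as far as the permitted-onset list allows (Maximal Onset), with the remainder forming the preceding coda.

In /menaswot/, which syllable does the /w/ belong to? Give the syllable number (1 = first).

3

The vowels are e, a, o — 3 nuclei, so 3 syllables.
σ1/σ2 boundary: /n/ is a single consonant, so it becomes the next onset.
σ2/σ3 boundary: /sw/ is a licit onset in full, so it all attaches to the next syllable.
Syllabification: me.na.swot.
The /w/ is in the onset of syllable 3 (/swot/).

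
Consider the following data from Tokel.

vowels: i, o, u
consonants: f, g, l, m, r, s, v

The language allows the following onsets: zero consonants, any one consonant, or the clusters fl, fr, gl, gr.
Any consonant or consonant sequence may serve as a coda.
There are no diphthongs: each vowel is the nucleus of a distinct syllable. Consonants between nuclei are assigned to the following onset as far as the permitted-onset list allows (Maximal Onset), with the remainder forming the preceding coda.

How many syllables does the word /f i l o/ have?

The vowels are i, o — 2 nuclei, so 2 syllables.

2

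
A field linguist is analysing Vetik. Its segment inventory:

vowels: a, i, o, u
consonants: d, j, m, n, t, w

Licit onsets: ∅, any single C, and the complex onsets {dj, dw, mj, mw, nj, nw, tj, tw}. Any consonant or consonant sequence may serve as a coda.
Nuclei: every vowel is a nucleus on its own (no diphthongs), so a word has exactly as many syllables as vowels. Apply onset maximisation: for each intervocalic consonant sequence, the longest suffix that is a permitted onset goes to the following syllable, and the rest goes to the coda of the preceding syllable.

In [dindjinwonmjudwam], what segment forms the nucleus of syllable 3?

o

Vowels present: i, i, o, u, a; each is a nucleus, giving 5 syllables.
The third nucleus (vowel 3 from the left) is /o/.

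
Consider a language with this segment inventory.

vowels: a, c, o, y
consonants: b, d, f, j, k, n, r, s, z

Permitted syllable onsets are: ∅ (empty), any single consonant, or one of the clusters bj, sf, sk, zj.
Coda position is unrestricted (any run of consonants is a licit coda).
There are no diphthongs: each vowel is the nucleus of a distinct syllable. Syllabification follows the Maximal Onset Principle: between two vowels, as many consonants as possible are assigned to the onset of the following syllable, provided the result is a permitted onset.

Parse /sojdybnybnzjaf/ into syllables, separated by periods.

The vowels are o, y, y, a — 4 nuclei, so 4 syllables.
σ1/σ2 boundary: /jd/ splits as /j/ + /d/ (/d/ is the longest suffix that is a licit onset).
σ2/σ3 boundary: /bn/ — longest licit onset from the right is /n/, leaving /b/ as coda.
σ3/σ4 boundary: cluster /bnzj/ — the longest permitted-onset suffix is /zj/; onset = /zj/, preceding coda = /bn/.

soj.dyb.nybn.zjaf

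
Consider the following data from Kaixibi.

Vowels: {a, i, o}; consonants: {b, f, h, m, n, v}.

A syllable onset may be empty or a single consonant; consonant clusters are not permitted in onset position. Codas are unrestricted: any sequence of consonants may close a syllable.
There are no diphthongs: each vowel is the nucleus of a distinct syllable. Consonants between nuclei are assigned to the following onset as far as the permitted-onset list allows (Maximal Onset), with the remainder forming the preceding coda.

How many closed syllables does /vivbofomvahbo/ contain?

Vowels present: i, o, o, a, o; each is a nucleus, giving 5 syllables.
V1 /i/ – V2 /o/: cluster /vb/ — the longest permitted-onset suffix is /b/; onset = /b/, preceding coda = /v/.
V2 /o/ – V3 /o/: just /f/ — single C goes to the following onset.
V3 /o/ – V4 /a/: /mv/ splits as /m/ + /v/ (/v/ is the longest suffix that is a licit onset).
V4 /a/ – V5 /o/: cluster /hb/ — the longest permitted-onset suffix is /b/; onset = /b/, preceding coda = /h/.
Putting it together: viv.bo.fom.vah.bo.
Classifying each syllable: /viv/ (closed), /bo/ (open), /fom/ (closed), /vah/ (closed), /bo/ (open).
Closed syllables: 3.

3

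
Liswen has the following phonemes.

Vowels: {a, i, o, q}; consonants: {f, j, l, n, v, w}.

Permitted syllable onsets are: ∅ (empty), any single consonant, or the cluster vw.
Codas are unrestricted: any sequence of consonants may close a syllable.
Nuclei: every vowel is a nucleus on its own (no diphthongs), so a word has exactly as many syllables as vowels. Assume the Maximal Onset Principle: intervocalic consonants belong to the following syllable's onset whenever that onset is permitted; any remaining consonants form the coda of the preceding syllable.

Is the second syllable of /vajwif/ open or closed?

closed

The vowels are a, i — 2 nuclei, so 2 syllables.
Between /a/ (V1) and /i/ (V2): cluster /jw/ — the longest permitted-onset suffix is /w/; onset = /w/, preceding coda = /j/.
Putting it together: vaj.wif.
Syllable 2 is /wif/ with coda /f/, so it is closed.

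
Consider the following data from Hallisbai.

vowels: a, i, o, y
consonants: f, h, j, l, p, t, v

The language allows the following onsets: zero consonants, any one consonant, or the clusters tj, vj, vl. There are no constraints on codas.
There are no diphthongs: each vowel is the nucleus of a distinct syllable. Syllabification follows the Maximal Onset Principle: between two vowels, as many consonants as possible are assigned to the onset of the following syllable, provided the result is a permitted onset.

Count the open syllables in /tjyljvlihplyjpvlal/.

Vowels present: y, i, y, a; each is a nucleus, giving 4 syllables.
Between /y/ (V1) and /i/ (V2): /ljvl/; trying suffixes from longest down, /vl/ is the first permitted one, so coda /lj/ | onset /vl/.
Between /i/ (V2) and /y/ (V3): /hpl/ splits as /hp/ + /l/ (/l/ is the longest suffix that is a licit onset).
Between /y/ (V3) and /a/ (V4): cluster /jpvl/ — the longest permitted-onset suffix is /vl/; onset = /vl/, preceding coda = /jp/.
Putting it together: tjylj.vlihp.lyjp.vlal.
Classifying each syllable: /tjylj/ (closed), /vlihp/ (closed), /lyjp/ (closed), /vlal/ (closed).
Open syllables: 0.

0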